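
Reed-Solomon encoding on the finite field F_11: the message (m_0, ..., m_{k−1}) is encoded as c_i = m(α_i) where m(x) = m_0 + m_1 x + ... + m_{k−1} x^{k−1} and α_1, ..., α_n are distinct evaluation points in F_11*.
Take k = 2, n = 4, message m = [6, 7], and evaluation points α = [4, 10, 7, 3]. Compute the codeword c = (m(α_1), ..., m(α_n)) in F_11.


c = [1, 10, 0, 5]

Message polynomial: m(x) = 6 + 7·x (mod 11).
For each evaluation point α_i, compute m(α_i) mod 11:
  α_1 = 4: Horner steps 7 → 1, so m(4) = 1.
  α_2 = 10: Horner steps 7 → 10, so m(10) = 10.
  α_3 = 7: Horner steps 7 → 0, so m(7) = 0.
  α_4 = 3: Horner steps 7 → 5, so m(3) = 5.
Codeword c = [1, 10, 0, 5] ∈ F_11^4.


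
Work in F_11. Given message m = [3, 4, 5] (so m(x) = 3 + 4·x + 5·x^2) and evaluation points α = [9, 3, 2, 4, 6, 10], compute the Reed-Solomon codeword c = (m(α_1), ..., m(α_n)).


c = [4, 5, 9, 0, 9, 4]

Message polynomial: m(x) = 3 + 4·x + 5·x^2 (mod 11).
For each evaluation point α_i, compute m(α_i) mod 11:
  α_1 = 9: Horner steps 5 → 5 → 4, so m(9) = 4.
  α_2 = 3: Horner steps 5 → 8 → 5, so m(3) = 5.
  α_3 = 2: Horner steps 5 → 3 → 9, so m(2) = 9.
  α_4 = 4: Horner steps 5 → 2 → 0, so m(4) = 0.
  α_5 = 6: Horner steps 5 → 1 → 9, so m(6) = 9.
  α_6 = 10: Horner steps 5 → 10 → 4, so m(10) = 4.
Codeword c = [4, 5, 9, 0, 9, 4] ∈ F_11^6.


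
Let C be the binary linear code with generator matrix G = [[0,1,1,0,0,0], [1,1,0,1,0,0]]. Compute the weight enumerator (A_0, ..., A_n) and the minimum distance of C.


Weight distribution: A_0 = 1, A_2 = 1, A_3 = 2. Minimum distance d = 2.

Enumerate all 2^2 = 4 messages m ∈ F_2^2.
For each, compute codeword c = mG in F_2^6, then tally its weight.
  m = 00 → c = 000000, weight = 0.
  m = 10 → c = 011000, weight = 2.
  m = 01 → c = 110100, weight = 3.
  m = 11 → c = 101100, weight = 3.
Tally weights:
  weight 0: 1 codewords.
  weight 2: 1 codewords.
  weight 3: 2 codewords.
Minimum distance d = smallest w > 0 with A_w > 0 = 2.
Sanity: Σ A_w = 4 = 2^2 = 4 ✓.


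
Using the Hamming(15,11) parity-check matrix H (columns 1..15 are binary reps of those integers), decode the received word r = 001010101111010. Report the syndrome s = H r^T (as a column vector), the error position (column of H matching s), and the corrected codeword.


s = (1, 0, 1, 1)^T, error position = 11, corrected codeword c = 001010101101010

Compute s = H r^T mod 2 one row at a time:
  s_1 = 0 + 1 + 1 + 1 + 1 + 0 + 1 + 0 = 5 ≡ 1 (mod 2).
  s_2 = 0 + 1 + 0 + 1 + 1 + 0 + 1 + 0 = 4 ≡ 0 (mod 2).
  s_3 = 0 + 1 + 0 + 1 + 1 + 1 + 1 + 0 = 5 ≡ 1 (mod 2).
  s_4 = 0 + 1 + 1 + 1 + 1 + 1 + 0 + 0 = 5 ≡ 1 (mod 2).
s = (1, 0, 1, 1)^T — this equals column 11 of H (binary 1011), so error is at position 11.
Correct: flip bit 11 of r = 001010101111010 to get c = 001010101101010.


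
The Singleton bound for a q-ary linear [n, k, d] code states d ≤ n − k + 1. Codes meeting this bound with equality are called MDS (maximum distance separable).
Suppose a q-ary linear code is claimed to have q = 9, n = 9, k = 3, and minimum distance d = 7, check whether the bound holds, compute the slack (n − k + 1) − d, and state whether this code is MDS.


Singleton RHS = n − k + 1 = 7, slack = 0, bound satisfied, MDS.

Singleton bound: d ≤ n − k + 1.
Here n = 9, k = 3, so n − k + 1 = 7.
Given d = 7, check d ≤ 7: YES.
Slack = (n − k + 1) − d = 0.
The code is MDS (slack = 0).
Description: the claimed parameters are [9, 3, 7]_9; such a code would be MDS (meets Singleton bound).


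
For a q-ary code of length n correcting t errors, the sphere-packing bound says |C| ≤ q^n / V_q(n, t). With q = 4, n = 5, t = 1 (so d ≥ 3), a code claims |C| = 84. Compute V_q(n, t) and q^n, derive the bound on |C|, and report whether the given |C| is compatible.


V_q(n, t) = 16, q^n = 1024, Hamming bound = 64, |C| = 84 > bound (violated).

Step 1: Compute V_q(n, t) = Σ_{j=0}^1 C(n, j) (q−1)^j.
  j = 0: C(5,0)·(3)^0 = 1·1 = 1.
  j = 1: C(5,1)·(3)^1 = 5·3 = 15.
  V_q(n, t) = 1 + 15 = 16.
Step 2: q^n = 4^5 = 1024.
Step 3: Hamming bound ⌊q^n / V_q(n,t)⌋ = ⌊1024/16⌋ = 64.
Step 4: Compare |C| = 84 to 64: violated.
The claimed |C| lies above the Hamming bound, so no 4-ary code of length 5 with d ≥ 3 can have 84 codewords.


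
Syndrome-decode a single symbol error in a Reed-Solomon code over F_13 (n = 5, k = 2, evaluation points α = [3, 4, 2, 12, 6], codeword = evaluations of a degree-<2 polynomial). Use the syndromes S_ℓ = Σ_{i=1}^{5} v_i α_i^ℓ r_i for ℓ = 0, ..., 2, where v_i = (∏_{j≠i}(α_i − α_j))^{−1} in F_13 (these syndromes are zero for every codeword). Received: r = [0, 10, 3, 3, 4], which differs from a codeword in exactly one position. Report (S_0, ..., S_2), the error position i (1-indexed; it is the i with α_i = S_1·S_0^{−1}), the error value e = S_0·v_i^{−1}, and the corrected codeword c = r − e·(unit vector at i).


S = (1, 12, 1), error at position 4, error magnitude e = 4, c = [0, 10, 3, 12, 4].

Step 1: column multipliers v_i = (∏_{j≠i}(α_i − α_j))^{−1} mod 13.
  i = 1 (α = 3): (3−4)(3−2)(3−12)(3−6) = (−1)·1·(−9)·(−3) = −27 ≡ 12, so v_1 = 12^{−1} = 12 (mod 13).
  i = 2 (α = 4): (4−3)(4−2)(4−12)(4−6) = 1·2·(−8)·(−2) = 32 ≡ 6, so v_2 = 6^{−1} = 11 (mod 13).
  i = 3 (α = 2): (2−3)(2−4)(2−12)(2−6) = (−1)·(−2)·(−10)·(−4) = 80 ≡ 2, so v_3 = 2^{−1} = 7 (mod 13).
  i = 4 (α = 12): (12−3)(12−4)(12−2)(12−6) = 9·8·10·6 = 4320 ≡ 4, so v_4 = 4^{−1} = 10 (mod 13).
  i = 5 (α = 6): (6−3)(6−4)(6−2)(6−12) = 3·2·4·(−6) = −144 ≡ 12, so v_5 = 12^{−1} = 12 (mod 13).
  v = [12, 11, 7, 10, 12].
Step 2: syndromes of r = [0, 10, 3, 3, 4] (all sums mod 13).
  S_0 = Σ v_i r_i = 12·0 + 11·10 + 7·3 + 10·3 + 12·4 = 209 ≡ 1.
  S_1 = Σ v_i α_i r_i = 12·3·0 + 11·4·10 + 7·2·3 + 10·12·3 + 12·6·4 = 1130 ≡ 12.
  α_i^2 mod 13 = [9, 3, 4, 1, 10].
  S_2 = Σ v_i α_i^2 r_i = 12·9·0 + 11·3·10 + 7·4·3 + 10·1·3 + 12·10·4 = 924 ≡ 1.
  S = (1, 12, 1) ≠ 0, so r is not a codeword (an error is present).
Step 3: locate the error. For a single error e at position i, S_ℓ = v_i·e·α_i^ℓ, so α_err = S_1/S_0.
  S_0^{−1} = 1^{−1} = 1 (mod 13), so α_err = 12·1 = 12 ≡ 12 = α_4. Error position i = 4.
  Consistency check: S_2/S_1 = 1·12 = 12 ≡ 12 = α_err ✓ (single-error assumption holds).
Step 4: error magnitude e = S_0/v_4 = S_0·∏_{j≠4}(α_4 − α_j) = 1·4 = 4 ≡ 4 (mod 13).
Step 5: correct position 4: c_4 = r_4 − e = 3 − 4 ≡ 12 (mod 13). Hence c = [0, 10, 3, 12, 4].
  Check: interpolating c through the α_i gives m(x) = 9 + 10·x (degree < 2) with m(α_i) = c_i for every i, so c is indeed a codeword.


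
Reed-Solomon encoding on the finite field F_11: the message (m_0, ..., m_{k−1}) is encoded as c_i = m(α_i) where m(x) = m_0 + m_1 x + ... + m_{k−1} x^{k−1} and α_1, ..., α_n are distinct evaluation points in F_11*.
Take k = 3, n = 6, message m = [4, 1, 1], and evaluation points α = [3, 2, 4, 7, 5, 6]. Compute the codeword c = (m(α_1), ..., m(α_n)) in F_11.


c = [5, 10, 2, 5, 1, 2]

Message polynomial: m(x) = 4 + 1·x + 1·x^2 (mod 11).
For each evaluation point α_i, compute m(α_i) mod 11:
  α_1 = 3: Horner steps 1 → 4 → 5, so m(3) = 5.
  α_2 = 2: Horner steps 1 → 3 → 10, so m(2) = 10.
  α_3 = 4: Horner steps 1 → 5 → 2, so m(4) = 2.
  α_4 = 7: Horner steps 1 → 8 → 5, so m(7) = 5.
  α_5 = 5: Horner steps 1 → 6 → 1, so m(5) = 1.
  α_6 = 6: Horner steps 1 → 7 → 2, so m(6) = 2.
Codeword c = [5, 10, 2, 5, 1, 2] ∈ F_11^6.


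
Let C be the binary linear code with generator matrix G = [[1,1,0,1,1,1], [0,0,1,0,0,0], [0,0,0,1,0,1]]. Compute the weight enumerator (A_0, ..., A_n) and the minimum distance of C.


Weight distribution: A_0 = 1, A_1 = 1, A_2 = 1, A_3 = 2, A_4 = 1, A_5 = 1, A_6 = 1. Minimum distance d = 1.

Enumerate all 2^3 = 8 messages m ∈ F_2^3.
For each, compute codeword c = mG in F_2^6, then tally its weight.
  m = 000 → c = 000000, weight = 0.
  m = 100 → c = 110111, weight = 5.
  m = 010 → c = 001000, weight = 1.
  m = 110 → c = 111111, weight = 6.
  m = 001 → c = 000101, weight = 2.
  m = 101 → c = 110010, weight = 3.
  m = 011 → c = 001101, weight = 3.
  m = 111 → c = 111010, weight = 4.
Tally weights:
  weight 0: 1 codewords.
  weight 1: 1 codewords.
  weight 2: 1 codewords.
  weight 3: 2 codewords.
  weight 4: 1 codewords.
  weight 5: 1 codewords.
  weight 6: 1 codewords.
Minimum distance d = smallest w > 0 with A_w > 0 = 1.
Sanity: Σ A_w = 8 = 2^3 = 8 ✓.


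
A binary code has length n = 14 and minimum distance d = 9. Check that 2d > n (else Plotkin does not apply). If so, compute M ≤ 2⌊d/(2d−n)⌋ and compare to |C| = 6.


Plotkin bound M ≤ 4; given |C| = 6 > bound (violated).

Check applicability: 2d = 18, n = 14.
2d − n = 4 > 0, so Plotkin applies.
Compute d/(2d−n) = 9/4 ≈ 2.2500.
⌊d/(2d−n)⌋ = 2.
Plotkin bound: M ≤ 2·2 = 4.
Given |C| = 6, check: VIOLATED.
This |C| is above the Plotkin bound, so no binary code with n = 14, d = 9 and 6 codewords exists.


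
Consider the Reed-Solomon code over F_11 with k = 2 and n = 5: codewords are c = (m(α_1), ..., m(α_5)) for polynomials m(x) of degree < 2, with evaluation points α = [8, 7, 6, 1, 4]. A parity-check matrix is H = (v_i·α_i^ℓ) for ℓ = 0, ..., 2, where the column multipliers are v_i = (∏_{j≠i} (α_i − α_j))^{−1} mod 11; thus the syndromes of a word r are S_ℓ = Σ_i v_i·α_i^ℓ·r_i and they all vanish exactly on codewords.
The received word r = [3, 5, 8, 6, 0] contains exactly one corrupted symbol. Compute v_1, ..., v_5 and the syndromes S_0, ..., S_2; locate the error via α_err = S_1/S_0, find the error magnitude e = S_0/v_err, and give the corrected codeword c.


S = (5, 8, 4), error at position 3, error magnitude e = 1, c = [3, 5, 7, 6, 0].

Step 1: column multipliers v_i = (∏_{j≠i}(α_i − α_j))^{−1} mod 11.
  i = 1 (α = 8): (8−7)(8−6)(8−1)(8−4) = 1·2·7·4 = 56 ≡ 1, so v_1 = 1^{−1} = 1 (mod 11).
  i = 2 (α = 7): (7−8)(7−6)(7−1)(7−4) = (−1)·1·6·3 = −18 ≡ 4, so v_2 = 4^{−1} = 3 (mod 11).
  i = 3 (α = 6): (6−8)(6−7)(6−1)(6−4) = (−2)·(−1)·5·2 = 20 ≡ 9, so v_3 = 9^{−1} = 5 (mod 11).
  i = 4 (α = 1): (1−8)(1−7)(1−6)(1−4) = (−7)·(−6)·(−5)·(−3) = 630 ≡ 3, so v_4 = 3^{−1} = 4 (mod 11).
  i = 5 (α = 4): (4−8)(4−7)(4−6)(4−1) = (−4)·(−3)·(−2)·3 = −72 ≡ 5, so v_5 = 5^{−1} = 9 (mod 11).
  v = [1, 3, 5, 4, 9].
Step 2: syndromes of r = [3, 5, 8, 6, 0] (all sums mod 11).
  S_0 = Σ v_i r_i = 1·3 + 3·5 + 5·8 + 4·6 + 9·0 = 82 ≡ 5.
  S_1 = Σ v_i α_i r_i = 1·8·3 + 3·7·5 + 5·6·8 + 4·1·6 + 9·4·0 = 393 ≡ 8.
  α_i^2 mod 11 = [9, 5, 3, 1, 5].
  S_2 = Σ v_i α_i^2 r_i = 1·9·3 + 3·5·5 + 5·3·8 + 4·1·6 + 9·5·0 = 246 ≡ 4.
  S = (5, 8, 4) ≠ 0, so r is not a codeword (an error is present).
Step 3: locate the error. For a single error e at position i, S_ℓ = v_i·e·α_i^ℓ, so α_err = S_1/S_0.
  S_0^{−1} = 5^{−1} = 9 (mod 11), so α_err = 8·9 = 72 ≡ 6 = α_3. Error position i = 3.
  Consistency check: S_2/S_1 = 4·7 = 28 ≡ 6 = α_err ✓ (single-error assumption holds).
Step 4: error magnitude e = S_0/v_3 = S_0·∏_{j≠3}(α_3 − α_j) = 5·9 = 45 ≡ 1 (mod 11).
Step 5: correct position 3: c_3 = r_3 − e = 8 − 1 ≡ 7 (mod 11). Hence c = [3, 5, 7, 6, 0].
  Check: interpolating c through the α_i gives m(x) = 8 + 9·x (degree < 2) with m(α_i) = c_i for every i, so c is indeed a codeword.


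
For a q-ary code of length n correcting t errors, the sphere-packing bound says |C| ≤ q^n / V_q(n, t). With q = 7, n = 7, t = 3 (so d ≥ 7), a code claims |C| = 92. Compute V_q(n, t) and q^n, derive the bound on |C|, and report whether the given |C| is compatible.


V_q(n, t) = 8359, q^n = 823543, Hamming bound = 98, |C| = 92 ≤ bound (satisfied).

Step 1: Compute V_q(n, t) = Σ_{j=0}^3 C(n, j) (q−1)^j.
  j = 0: C(7,0)·(6)^0 = 1·1 = 1.
  j = 1: C(7,1)·(6)^1 = 7·6 = 42.
  j = 2: C(7,2)·(6)^2 = 21·36 = 756.
  j = 3: C(7,3)·(6)^3 = 35·216 = 7560.
  V_q(n, t) = 1 + 42 + 756 + 7560 = 8359.
Step 2: q^n = 7^7 = 823543.
Step 3: Hamming bound ⌊q^n / V_q(n,t)⌋ = ⌊823543/8359⌋ = 98.
Step 4: Compare |C| = 92 to 98: satisfied.
The claimed |C| lies below the Hamming bound.


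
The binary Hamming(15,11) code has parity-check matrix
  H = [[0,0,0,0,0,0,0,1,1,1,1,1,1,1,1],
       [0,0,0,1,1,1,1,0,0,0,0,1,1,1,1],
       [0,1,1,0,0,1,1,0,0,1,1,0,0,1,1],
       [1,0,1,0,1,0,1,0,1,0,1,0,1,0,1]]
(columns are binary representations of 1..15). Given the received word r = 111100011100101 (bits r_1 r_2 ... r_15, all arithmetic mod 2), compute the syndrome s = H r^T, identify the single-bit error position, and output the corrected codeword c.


s = (1, 1, 0, 1)^T, error position = 13, corrected codeword c = 111100011100001

Compute s = H r^T mod 2 one row at a time:
  s_1 = 1 + 1 + 1 + 0 + 0 + 1 + 0 + 1 = 5 ≡ 1 (mod 2).
  s_2 = 1 + 0 + 0 + 0 + 0 + 1 + 0 + 1 = 3 ≡ 1 (mod 2).
  s_3 = 1 + 1 + 0 + 0 + 1 + 0 + 0 + 1 = 4 ≡ 0 (mod 2).
  s_4 = 1 + 1 + 0 + 0 + 1 + 0 + 1 + 1 = 5 ≡ 1 (mod 2).
s = (1, 1, 0, 1)^T — this equals column 13 of H (binary 1101), so error is at position 13.
Correct: flip bit 13 of r = 111100011100101 to get c = 111100011100001.


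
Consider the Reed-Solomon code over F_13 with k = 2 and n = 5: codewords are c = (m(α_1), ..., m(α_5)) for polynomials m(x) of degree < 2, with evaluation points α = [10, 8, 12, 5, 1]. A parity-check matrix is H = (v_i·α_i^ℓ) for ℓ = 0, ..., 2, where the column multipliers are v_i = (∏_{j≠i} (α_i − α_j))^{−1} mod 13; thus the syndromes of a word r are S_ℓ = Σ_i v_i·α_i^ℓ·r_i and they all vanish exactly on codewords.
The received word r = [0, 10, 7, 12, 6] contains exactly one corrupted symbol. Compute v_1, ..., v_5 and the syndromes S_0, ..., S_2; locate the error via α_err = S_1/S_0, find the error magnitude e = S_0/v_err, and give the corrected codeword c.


S = (6, 7, 6), error at position 3, error magnitude e = 4, c = [0, 10, 3, 12, 6].

Step 1: column multipliers v_i = (∏_{j≠i}(α_i − α_j))^{−1} mod 13.
  i = 1 (α = 10): (10−8)(10−12)(10−5)(10−1) = 2·(−2)·5·9 = −180 ≡ 2, so v_1 = 2^{−1} = 7 (mod 13).
  i = 2 (α = 8): (8−10)(8−12)(8−5)(8−1) = (−2)·(−4)·3·7 = 168 ≡ 12, so v_2 = 12^{−1} = 12 (mod 13).
  i = 3 (α = 12): (12−10)(12−8)(12−5)(12−1) = 2·4·7·11 = 616 ≡ 5, so v_3 = 5^{−1} = 8 (mod 13).
  i = 4 (α = 5): (5−10)(5−8)(5−12)(5−1) = (−5)·(−3)·(−7)·4 = −420 ≡ 9, so v_4 = 9^{−1} = 3 (mod 13).
  i = 5 (α = 1): (1−10)(1−8)(1−12)(1−5) = (−9)·(−7)·(−11)·(−4) = 2772 ≡ 3, so v_5 = 3^{−1} = 9 (mod 13).
  v = [7, 12, 8, 3, 9].
Step 2: syndromes of r = [0, 10, 7, 12, 6] (all sums mod 13).
  S_0 = Σ v_i r_i = 7·0 + 12·10 + 8·7 + 3·12 + 9·6 = 266 ≡ 6.
  S_1 = Σ v_i α_i r_i = 7·10·0 + 12·8·10 + 8·12·7 + 3·5·12 + 9·1·6 = 1866 ≡ 7.
  α_i^2 mod 13 = [9, 12, 1, 12, 1].
  S_2 = Σ v_i α_i^2 r_i = 7·9·0 + 12·12·10 + 8·1·7 + 3·12·12 + 9·1·6 = 1982 ≡ 6.
  S = (6, 7, 6) ≠ 0, so r is not a codeword (an error is present).
Step 3: locate the error. For a single error e at position i, S_ℓ = v_i·e·α_i^ℓ, so α_err = S_1/S_0.
  S_0^{−1} = 6^{−1} = 11 (mod 13), so α_err = 7·11 = 77 ≡ 12 = α_3. Error position i = 3.
  Consistency check: S_2/S_1 = 6·2 = 12 ≡ 12 = α_err ✓ (single-error assumption holds).
Step 4: error magnitude e = S_0/v_3 = S_0·∏_{j≠3}(α_3 − α_j) = 6·5 = 30 ≡ 4 (mod 13).
Step 5: correct position 3: c_3 = r_3 − e = 7 − 4 ≡ 3 (mod 13). Hence c = [0, 10, 3, 12, 6].
  Check: interpolating c through the α_i gives m(x) = 11 + 8·x (degree < 2) with m(α_i) = c_i for every i, so c is indeed a codeword.


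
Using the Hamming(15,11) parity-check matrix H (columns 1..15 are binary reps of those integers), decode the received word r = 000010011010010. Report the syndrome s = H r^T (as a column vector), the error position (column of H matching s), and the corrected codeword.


s = (0, 0, 0, 1)^T, error position = 1, corrected codeword c = 100010011010010

Compute s = H r^T mod 2 one row at a time:
  s_1 = 1 + 1 + 0 + 1 + 0 + 0 + 1 + 0 = 4 ≡ 0 (mod 2).
  s_2 = 0 + 1 + 0 + 0 + 0 + 0 + 1 + 0 = 2 ≡ 0 (mod 2).
  s_3 = 0 + 0 + 0 + 0 + 0 + 1 + 1 + 0 = 2 ≡ 0 (mod 2).
  s_4 = 0 + 0 + 1 + 0 + 1 + 1 + 0 + 0 = 3 ≡ 1 (mod 2).
s = (0, 0, 0, 1)^T — this equals column 1 of H (binary 0001), so error is at position 1.
Correct: flip bit 1 of r = 000010011010010 to get c = 100010011010010.


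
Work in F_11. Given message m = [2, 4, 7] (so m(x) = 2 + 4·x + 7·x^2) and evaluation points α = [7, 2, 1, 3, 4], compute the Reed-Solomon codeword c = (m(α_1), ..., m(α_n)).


c = [10, 5, 2, 0, 9]

Message polynomial: m(x) = 2 + 4·x + 7·x^2 (mod 11).
For each evaluation point α_i, compute m(α_i) mod 11:
  α_1 = 7: Horner steps 7 → 9 → 10, so m(7) = 10.
  α_2 = 2: Horner steps 7 → 7 → 5, so m(2) = 5.
  α_3 = 1: Horner steps 7 → 0 → 2, so m(1) = 2.
  α_4 = 3: Horner steps 7 → 3 → 0, so m(3) = 0.
  α_5 = 4: Horner steps 7 → 10 → 9, so m(4) = 9.
Codeword c = [10, 5, 2, 0, 9] ∈ F_11^5.


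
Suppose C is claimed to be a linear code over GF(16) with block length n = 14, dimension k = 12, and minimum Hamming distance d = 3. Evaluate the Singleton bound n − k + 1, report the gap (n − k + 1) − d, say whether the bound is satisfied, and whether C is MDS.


Singleton RHS = n − k + 1 = 3, slack = 0, bound satisfied, MDS.

Singleton bound: d ≤ n − k + 1.
Here n = 14, k = 12, so n − k + 1 = 3.
Given d = 3, check d ≤ 3: YES.
Slack = (n − k + 1) − d = 0.
The code is MDS (slack = 0).
Description: the claimed parameters are [14, 12, 3]_16; such a code would be MDS (meets Singleton bound).


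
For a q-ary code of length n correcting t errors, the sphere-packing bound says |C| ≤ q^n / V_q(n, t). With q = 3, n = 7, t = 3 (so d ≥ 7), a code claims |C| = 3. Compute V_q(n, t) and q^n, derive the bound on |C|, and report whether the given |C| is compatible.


V_q(n, t) = 379, q^n = 2187, Hamming bound = 5, |C| = 3 ≤ bound (satisfied).

Step 1: Compute V_q(n, t) = Σ_{j=0}^3 C(n, j) (q−1)^j.
  j = 0: C(7,0)·(2)^0 = 1·1 = 1.
  j = 1: C(7,1)·(2)^1 = 7·2 = 14.
  j = 2: C(7,2)·(2)^2 = 21·4 = 84.
  j = 3: C(7,3)·(2)^3 = 35·8 = 280.
  V_q(n, t) = 1 + 14 + 84 + 280 = 379.
Step 2: q^n = 3^7 = 2187.
Step 3: Hamming bound ⌊q^n / V_q(n,t)⌋ = ⌊2187/379⌋ = 5.
Step 4: Compare |C| = 3 to 5: satisfied.
The claimed |C| lies below the Hamming bound.


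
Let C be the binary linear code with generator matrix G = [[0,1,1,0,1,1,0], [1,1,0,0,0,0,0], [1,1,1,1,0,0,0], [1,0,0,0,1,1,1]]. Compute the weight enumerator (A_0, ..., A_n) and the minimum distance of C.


Weight distribution: A_0 = 1, A_2 = 4, A_4 = 9, A_6 = 2. Minimum distance d = 2.

Enumerate all 2^4 = 16 messages m ∈ F_2^4.
For each, compute codeword c = mG in F_2^7, then tally its weight.
  m = 0000 → c = 0000000, weight = 0.
  m = 1000 → c = 0110110, weight = 4.
  m = 0100 → c = 1100000, weight = 2.
  m = 1100 → c = 1010110, weight = 4.
  m = 0010 → c = 1111000, weight = 4.
  m = 1010 → c = 1001110, weight = 4.
  m = 0110 → c = 0011000, weight = 2.
  m = 1110 → c = 0101110, weight = 4.
  m = 0001 → c = 1000111, weight = 4.
  m = 1001 → c = 1110001, weight = 4.
  m = 0101 → c = 0100111, weight = 4.
  m = 1101 → c = 0010001, weight = 2.
  m = 0011 → c = 0111111, weight = 6.
  m = 1011 → c = 0001001, weight = 2.
  m = 0111 → c = 1011111, weight = 6.
  m = 1111 → c = 1101001, weight = 4.
Tally weights:
  weight 0: 1 codewords.
  weight 2: 4 codewords.
  weight 4: 9 codewords.
  weight 6: 2 codewords.
Minimum distance d = smallest w > 0 with A_w > 0 = 2.
Sanity: Σ A_w = 16 = 2^4 = 16 ✓.


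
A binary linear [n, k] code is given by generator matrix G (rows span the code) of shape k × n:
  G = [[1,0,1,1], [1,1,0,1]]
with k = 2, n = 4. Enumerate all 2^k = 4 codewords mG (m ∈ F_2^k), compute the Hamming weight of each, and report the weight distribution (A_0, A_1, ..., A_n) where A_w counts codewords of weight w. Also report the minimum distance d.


Weight distribution: A_0 = 1, A_2 = 1, A_3 = 2. Minimum distance d = 2.

Enumerate all 2^2 = 4 messages m ∈ F_2^2.
For each, compute codeword c = mG in F_2^4, then tally its weight.
  m = 00 → c = 0000, weight = 0.
  m = 10 → c = 1011, weight = 3.
  m = 01 → c = 1101, weight = 3.
  m = 11 → c = 0110, weight = 2.
Tally weights:
  weight 0: 1 codewords.
  weight 2: 1 codewords.
  weight 3: 2 codewords.
Minimum distance d = smallest w > 0 with A_w > 0 = 2.
Sanity: Σ A_w = 4 = 2^2 = 4 ✓.


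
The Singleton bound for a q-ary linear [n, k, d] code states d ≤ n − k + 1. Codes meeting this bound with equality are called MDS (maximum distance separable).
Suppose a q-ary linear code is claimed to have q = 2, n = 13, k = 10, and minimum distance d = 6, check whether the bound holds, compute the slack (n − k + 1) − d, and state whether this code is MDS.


Singleton RHS = n − k + 1 = 4, slack = -2, bound violated (no such code; not MDS).

Singleton bound: d ≤ n − k + 1.
Here n = 13, k = 10, so n − k + 1 = 4.
Given d = 6, check d ≤ 4: NO.
Slack = (n − k + 1) − d = -2.
The slack is negative: d = 6 exceeds n − k + 1 = 4 by 2, so the Singleton bound is violated and no linear [13, 10, 6]_2 code can exist. In particular it is not MDS (MDS requires d = n − k + 1 exactly).
Description: the claimed parameters are [13, 10, 6]_2; such a code would be impossible (violates the Singleton bound).


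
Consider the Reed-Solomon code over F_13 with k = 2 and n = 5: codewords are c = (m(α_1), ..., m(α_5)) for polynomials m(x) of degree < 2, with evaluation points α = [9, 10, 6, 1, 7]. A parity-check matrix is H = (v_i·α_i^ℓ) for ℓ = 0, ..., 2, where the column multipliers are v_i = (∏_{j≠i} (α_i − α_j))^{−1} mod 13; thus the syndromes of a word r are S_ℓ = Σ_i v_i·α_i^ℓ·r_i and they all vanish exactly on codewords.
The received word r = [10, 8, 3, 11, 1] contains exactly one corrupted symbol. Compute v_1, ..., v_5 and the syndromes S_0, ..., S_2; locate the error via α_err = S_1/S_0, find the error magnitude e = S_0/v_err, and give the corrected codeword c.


S = (12, 12, 12), error at position 4, error magnitude e = 11, c = [10, 8, 3, 0, 1].

Step 1: column multipliers v_i = (∏_{j≠i}(α_i − α_j))^{−1} mod 13.
  i = 1 (α = 9): (9−10)(9−6)(9−1)(9−7) = (−1)·3·8·2 = −48 ≡ 4, so v_1 = 4^{−1} = 10 (mod 13).
  i = 2 (α = 10): (10−9)(10−6)(10−1)(10−7) = 1·4·9·3 = 108 ≡ 4, so v_2 = 4^{−1} = 10 (mod 13).
  i = 3 (α = 6): (6−9)(6−10)(6−1)(6−7) = (−3)·(−4)·5·(−1) = −60 ≡ 5, so v_3 = 5^{−1} = 8 (mod 13).
  i = 4 (α = 1): (1−9)(1−10)(1−6)(1−7) = (−8)·(−9)·(−5)·(−6) = 2160 ≡ 2, so v_4 = 2^{−1} = 7 (mod 13).
  i = 5 (α = 7): (7−9)(7−10)(7−6)(7−1) = (−2)·(−3)·1·6 = 36 ≡ 10, so v_5 = 10^{−1} = 4 (mod 13).
  v = [10, 10, 8, 7, 4].
Step 2: syndromes of r = [10, 8, 3, 11, 1] (all sums mod 13).
  S_0 = Σ v_i r_i = 10·10 + 10·8 + 8·3 + 7·11 + 4·1 = 285 ≡ 12.
  S_1 = Σ v_i α_i r_i = 10·9·10 + 10·10·8 + 8·6·3 + 7·1·11 + 4·7·1 = 1949 ≡ 12.
  α_i^2 mod 13 = [3, 9, 10, 1, 10].
  S_2 = Σ v_i α_i^2 r_i = 10·3·10 + 10·9·8 + 8·10·3 + 7·1·11 + 4·10·1 = 1377 ≡ 12.
  S = (12, 12, 12) ≠ 0, so r is not a codeword (an error is present).
Step 3: locate the error. For a single error e at position i, S_ℓ = v_i·e·α_i^ℓ, so α_err = S_1/S_0.
  S_0^{−1} = 12^{−1} = 12 (mod 13), so α_err = 12·12 = 144 ≡ 1 = α_4. Error position i = 4.
  Consistency check: S_2/S_1 = 12·12 = 144 ≡ 1 = α_err ✓ (single-error assumption holds).
Step 4: error magnitude e = S_0/v_4 = S_0·∏_{j≠4}(α_4 − α_j) = 12·2 = 24 ≡ 11 (mod 13).
Step 5: correct position 4: c_4 = r_4 − e = 11 − 11 ≡ 0 (mod 13). Hence c = [10, 8, 3, 0, 1].
  Check: interpolating c through the α_i gives m(x) = 2 + 11·x (degree < 2) with m(α_i) = c_i for every i, so c is indeed a codeword.


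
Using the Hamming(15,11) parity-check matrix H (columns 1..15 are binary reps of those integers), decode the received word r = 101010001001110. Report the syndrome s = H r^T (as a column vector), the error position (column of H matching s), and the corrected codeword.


s = (0, 0, 0, 1)^T, error position = 1, corrected codeword c = 001010001001110

Compute s = H r^T mod 2 one row at a time:
  s_1 = 0 + 1 + 0 + 0 + 1 + 1 + 1 + 0 = 4 ≡ 0 (mod 2).
  s_2 = 0 + 1 + 0 + 0 + 1 + 1 + 1 + 0 = 4 ≡ 0 (mod 2).
  s_3 = 0 + 1 + 0 + 0 + 0 + 0 + 1 + 0 = 2 ≡ 0 (mod 2).
  s_4 = 1 + 1 + 1 + 0 + 1 + 0 + 1 + 0 = 5 ≡ 1 (mod 2).
s = (0, 0, 0, 1)^T — this equals column 1 of H (binary 0001), so error is at position 1.
Correct: flip bit 1 of r = 101010001001110 to get c = 001010001001110.


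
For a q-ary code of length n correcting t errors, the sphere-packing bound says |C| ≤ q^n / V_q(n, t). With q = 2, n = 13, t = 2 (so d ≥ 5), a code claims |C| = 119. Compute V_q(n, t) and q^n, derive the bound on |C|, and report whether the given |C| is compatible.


V_q(n, t) = 92, q^n = 8192, Hamming bound = 89, |C| = 119 > bound (violated).

Step 1: Compute V_q(n, t) = Σ_{j=0}^2 C(n, j) (q−1)^j.
  j = 0: C(13,0)·(1)^0 = 1·1 = 1.
  j = 1: C(13,1)·(1)^1 = 13·1 = 13.
  j = 2: C(13,2)·(1)^2 = 78·1 = 78.
  V_q(n, t) = 1 + 13 + 78 = 92.
Step 2: q^n = 2^13 = 8192.
Step 3: Hamming bound ⌊q^n / V_q(n,t)⌋ = ⌊8192/92⌋ = 89.
Step 4: Compare |C| = 119 to 89: violated.
The claimed |C| lies above the Hamming bound, so no 2-ary code of length 13 with d ≥ 5 can have 119 codewords.


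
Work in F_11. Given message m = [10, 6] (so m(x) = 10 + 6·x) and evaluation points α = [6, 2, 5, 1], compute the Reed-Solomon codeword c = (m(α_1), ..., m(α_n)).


c = [2, 0, 7, 5]

Message polynomial: m(x) = 10 + 6·x (mod 11).
For each evaluation point α_i, compute m(α_i) mod 11:
  α_1 = 6: Horner steps 6 → 2, so m(6) = 2.
  α_2 = 2: Horner steps 6 → 0, so m(2) = 0.
  α_3 = 5: Horner steps 6 → 7, so m(5) = 7.
  α_4 = 1: Horner steps 6 → 5, so m(1) = 5.
Codeword c = [2, 0, 7, 5] ∈ F_11^4.


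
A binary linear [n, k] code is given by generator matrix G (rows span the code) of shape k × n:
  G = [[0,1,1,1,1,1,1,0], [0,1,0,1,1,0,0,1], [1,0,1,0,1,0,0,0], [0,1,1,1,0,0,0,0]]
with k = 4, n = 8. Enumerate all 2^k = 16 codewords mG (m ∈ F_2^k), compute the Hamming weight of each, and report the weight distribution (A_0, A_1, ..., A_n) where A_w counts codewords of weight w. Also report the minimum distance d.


Weight distribution: A_0 = 1, A_2 = 1, A_3 = 4, A_4 = 4, A_5 = 4, A_6 = 1, A_8 = 1. Minimum distance d = 2.

Enumerate all 2^4 = 16 messages m ∈ F_2^4.
For each, compute codeword c = mG in F_2^8, then tally its weight.
  m = 0000 → c = 00000000, weight = 0.
  m = 1000 → c = 01111110, weight = 6.
  m = 0100 → c = 01011001, weight = 4.
  m = 1100 → c = 00100111, weight = 4.
  m = 0010 → c = 10101000, weight = 3.
  m = 1010 → c = 11010110, weight = 5.
  m = 0110 → c = 11110001, weight = 5.
  m = 1110 → c = 10001111, weight = 5.
  m = 0001 → c = 01110000, weight = 3.
  m = 1001 → c = 00001110, weight = 3.
  m = 0101 → c = 00101001, weight = 3.
  m = 1101 → c = 01010111, weight = 5.
  m = 0011 → c = 11011000, weight = 4.
  m = 1011 → c = 10100110, weight = 4.
  m = 0111 → c = 10000001, weight = 2.
  m = 1111 → c = 11111111, weight = 8.
Tally weights:
  weight 0: 1 codewords.
  weight 2: 1 codewords.
  weight 3: 4 codewords.
  weight 4: 4 codewords.
  weight 5: 4 codewords.
  weight 6: 1 codewords.
  weight 8: 1 codewords.
Minimum distance d = smallest w > 0 with A_w > 0 = 2.
Sanity: Σ A_w = 16 = 2^4 = 16 ✓.


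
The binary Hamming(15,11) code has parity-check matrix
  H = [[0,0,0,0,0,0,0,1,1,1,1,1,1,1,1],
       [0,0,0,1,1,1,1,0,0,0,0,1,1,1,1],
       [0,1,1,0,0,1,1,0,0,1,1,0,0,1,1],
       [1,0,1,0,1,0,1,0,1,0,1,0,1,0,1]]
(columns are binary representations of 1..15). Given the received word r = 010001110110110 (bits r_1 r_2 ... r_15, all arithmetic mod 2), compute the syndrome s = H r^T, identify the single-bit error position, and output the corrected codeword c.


s = (1, 0, 0, 1)^T, error position = 9, corrected codeword c = 010001111110110

Compute s = H r^T mod 2 one row at a time:
  s_1 = 1 + 0 + 1 + 1 + 0 + 1 + 1 + 0 = 5 ≡ 1 (mod 2).
  s_2 = 0 + 0 + 1 + 1 + 0 + 1 + 1 + 0 = 4 ≡ 0 (mod 2).
  s_3 = 1 + 0 + 1 + 1 + 1 + 1 + 1 + 0 = 6 ≡ 0 (mod 2).
  s_4 = 0 + 0 + 0 + 1 + 0 + 1 + 1 + 0 = 3 ≡ 1 (mod 2).
s = (1, 0, 0, 1)^T — this equals column 9 of H (binary 1001), so error is at position 9.
Correct: flip bit 9 of r = 010001110110110 to get c = 010001111110110.


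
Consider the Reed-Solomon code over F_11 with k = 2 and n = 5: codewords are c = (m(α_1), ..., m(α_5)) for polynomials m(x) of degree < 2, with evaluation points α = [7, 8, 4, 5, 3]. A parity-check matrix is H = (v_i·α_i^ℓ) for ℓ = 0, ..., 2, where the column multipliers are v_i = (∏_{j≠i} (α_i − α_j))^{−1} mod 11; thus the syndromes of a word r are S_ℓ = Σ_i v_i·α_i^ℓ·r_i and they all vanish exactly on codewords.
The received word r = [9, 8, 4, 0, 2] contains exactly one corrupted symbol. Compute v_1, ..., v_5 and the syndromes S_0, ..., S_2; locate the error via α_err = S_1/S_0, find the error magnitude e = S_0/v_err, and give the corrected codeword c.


S = (8, 10, 7), error at position 3, error magnitude e = 3, c = [9, 8, 1, 0, 2].

Step 1: column multipliers v_i = (∏_{j≠i}(α_i − α_j))^{−1} mod 11.
  i = 1 (α = 7): (7−8)(7−4)(7−5)(7−3) = (−1)·3·2·4 = −24 ≡ 9, so v_1 = 9^{−1} = 5 (mod 11).
  i = 2 (α = 8): (8−7)(8−4)(8−5)(8−3) = 1·4·3·5 = 60 ≡ 5, so v_2 = 5^{−1} = 9 (mod 11).
  i = 3 (α = 4): (4−7)(4−8)(4−5)(4−3) = (−3)·(−4)·(−1)·1 = −12 ≡ 10, so v_3 = 10^{−1} = 10 (mod 11).
  i = 4 (α = 5): (5−7)(5−8)(5−4)(5−3) = (−2)·(−3)·1·2 = 12 ≡ 1, so v_4 = 1^{−1} = 1 (mod 11).
  i = 5 (α = 3): (3−7)(3−8)(3−4)(3−5) = (−4)·(−5)·(−1)·(−2) = 40 ≡ 7, so v_5 = 7^{−1} = 8 (mod 11).
  v = [5, 9, 10, 1, 8].
Step 2: syndromes of r = [9, 8, 4, 0, 2] (all sums mod 11).
  S_0 = Σ v_i r_i = 5·9 + 9·8 + 10·4 + 1·0 + 8·2 = 173 ≡ 8.
  S_1 = Σ v_i α_i r_i = 5·7·9 + 9·8·8 + 10·4·4 + 1·5·0 + 8·3·2 = 1099 ≡ 10.
  α_i^2 mod 11 = [5, 9, 5, 3, 9].
  S_2 = Σ v_i α_i^2 r_i = 5·5·9 + 9·9·8 + 10·5·4 + 1·3·0 + 8·9·2 = 1217 ≡ 7.
  S = (8, 10, 7) ≠ 0, so r is not a codeword (an error is present).
Step 3: locate the error. For a single error e at position i, S_ℓ = v_i·e·α_i^ℓ, so α_err = S_1/S_0.
  S_0^{−1} = 8^{−1} = 7 (mod 11), so α_err = 10·7 = 70 ≡ 4 = α_3. Error position i = 3.
  Consistency check: S_2/S_1 = 7·10 = 70 ≡ 4 = α_err ✓ (single-error assumption holds).
Step 4: error magnitude e = S_0/v_3 = S_0·∏_{j≠3}(α_3 − α_j) = 8·10 = 80 ≡ 3 (mod 11).
Step 5: correct position 3: c_3 = r_3 − e = 4 − 3 ≡ 1 (mod 11). Hence c = [9, 8, 1, 0, 2].
  Check: interpolating c through the α_i gives m(x) = 5 + 10·x (degree < 2) with m(α_i) = c_i for every i, so c is indeed a codeword.


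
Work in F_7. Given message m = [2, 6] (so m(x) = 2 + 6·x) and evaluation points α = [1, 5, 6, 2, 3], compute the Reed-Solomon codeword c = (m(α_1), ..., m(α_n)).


c = [1, 4, 3, 0, 6]

Message polynomial: m(x) = 2 + 6·x (mod 7).
For each evaluation point α_i, compute m(α_i) mod 7:
  α_1 = 1: Horner steps 6 → 1, so m(1) = 1.
  α_2 = 5: Horner steps 6 → 4, so m(5) = 4.
  α_3 = 6: Horner steps 6 → 3, so m(6) = 3.
  α_4 = 2: Horner steps 6 → 0, so m(2) = 0.
  α_5 = 3: Horner steps 6 → 6, so m(3) = 6.
Codeword c = [1, 4, 3, 0, 6] ∈ F_7^5.


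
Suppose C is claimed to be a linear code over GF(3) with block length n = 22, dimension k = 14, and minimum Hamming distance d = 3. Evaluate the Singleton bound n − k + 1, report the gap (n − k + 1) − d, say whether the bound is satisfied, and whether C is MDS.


Singleton RHS = n − k + 1 = 9, slack = 6, bound satisfied, not MDS.

Singleton bound: d ≤ n − k + 1.
Here n = 22, k = 14, so n − k + 1 = 9.
Given d = 3, check d ≤ 9: YES.
Slack = (n − k + 1) − d = 6.
The code is NOT MDS (slack = 6 > 0).
Description: the claimed parameters are [22, 14, 3]_3; such a code would be non-MDS.


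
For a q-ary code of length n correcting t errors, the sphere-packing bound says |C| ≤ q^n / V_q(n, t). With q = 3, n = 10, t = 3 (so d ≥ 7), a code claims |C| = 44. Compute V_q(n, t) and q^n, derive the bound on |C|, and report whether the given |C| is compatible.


V_q(n, t) = 1161, q^n = 59049, Hamming bound = 50, |C| = 44 ≤ bound (satisfied).

Step 1: Compute V_q(n, t) = Σ_{j=0}^3 C(n, j) (q−1)^j.
  j = 0: C(10,0)·(2)^0 = 1·1 = 1.
  j = 1: C(10,1)·(2)^1 = 10·2 = 20.
  j = 2: C(10,2)·(2)^2 = 45·4 = 180.
  j = 3: C(10,3)·(2)^3 = 120·8 = 960.
  V_q(n, t) = 1 + 20 + 180 + 960 = 1161.
Step 2: q^n = 3^10 = 59049.
Step 3: Hamming bound ⌊q^n / V_q(n,t)⌋ = ⌊59049/1161⌋ = 50.
Step 4: Compare |C| = 44 to 50: satisfied.
The claimed |C| lies below the Hamming bound.


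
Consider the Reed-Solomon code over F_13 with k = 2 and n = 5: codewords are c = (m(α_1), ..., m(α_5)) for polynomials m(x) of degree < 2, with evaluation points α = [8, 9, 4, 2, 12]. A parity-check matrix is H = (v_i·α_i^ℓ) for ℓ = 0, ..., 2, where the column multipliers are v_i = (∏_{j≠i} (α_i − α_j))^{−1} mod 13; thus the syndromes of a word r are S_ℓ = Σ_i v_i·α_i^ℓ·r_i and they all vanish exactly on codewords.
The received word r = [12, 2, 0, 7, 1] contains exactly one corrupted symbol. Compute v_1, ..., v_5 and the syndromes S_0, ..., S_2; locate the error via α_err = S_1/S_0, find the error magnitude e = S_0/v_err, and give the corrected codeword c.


S = (5, 8, 5), error at position 5, error magnitude e = 3, c = [12, 2, 0, 7, 11].

Step 1: column multipliers v_i = (∏_{j≠i}(α_i − α_j))^{−1} mod 13.
  i = 1 (α = 8): (8−9)(8−4)(8−2)(8−12) = (−1)·4·6·(−4) = 96 ≡ 5, so v_1 = 5^{−1} = 8 (mod 13).
  i = 2 (α = 9): (9−8)(9−4)(9−2)(9−12) = 1·5·7·(−3) = −105 ≡ 12, so v_2 = 12^{−1} = 12 (mod 13).
  i = 3 (α = 4): (4−8)(4−9)(4−2)(4−12) = (−4)·(−5)·2·(−8) = −320 ≡ 5, so v_3 = 5^{−1} = 8 (mod 13).
  i = 4 (α = 2): (2−8)(2−9)(2−4)(2−12) = (−6)·(−7)·(−2)·(−10) = 840 ≡ 8, so v_4 = 8^{−1} = 5 (mod 13).
  i = 5 (α = 12): (12−8)(12−9)(12−4)(12−2) = 4·3·8·10 = 960 ≡ 11, so v_5 = 11^{−1} = 6 (mod 13).
  v = [8, 12, 8, 5, 6].
Step 2: syndromes of r = [12, 2, 0, 7, 1] (all sums mod 13).
  S_0 = Σ v_i r_i = 8·12 + 12·2 + 8·0 + 5·7 + 6·1 = 161 ≡ 5.
  S_1 = Σ v_i α_i r_i = 8·8·12 + 12·9·2 + 8·4·0 + 5·2·7 + 6·12·1 = 1126 ≡ 8.
  α_i^2 mod 13 = [12, 3, 3, 4, 1].
  S_2 = Σ v_i α_i^2 r_i = 8·12·12 + 12·3·2 + 8·3·0 + 5·4·7 + 6·1·1 = 1370 ≡ 5.
  S = (5, 8, 5) ≠ 0, so r is not a codeword (an error is present).
Step 3: locate the error. For a single error e at position i, S_ℓ = v_i·e·α_i^ℓ, so α_err = S_1/S_0.
  S_0^{−1} = 5^{−1} = 8 (mod 13), so α_err = 8·8 = 64 ≡ 12 = α_5. Error position i = 5.
  Consistency check: S_2/S_1 = 5·5 = 25 ≡ 12 = α_err ✓ (single-error assumption holds).
Step 4: error magnitude e = S_0/v_5 = S_0·∏_{j≠5}(α_5 − α_j) = 5·11 = 55 ≡ 3 (mod 13).
Step 5: correct position 5: c_5 = r_5 − e = 1 − 3 ≡ 11 (mod 13). Hence c = [12, 2, 0, 7, 11].
  Check: interpolating c through the α_i gives m(x) = 1 + 3·x (degree < 2) with m(α_i) = c_i for every i, so c is indeed a codeword.


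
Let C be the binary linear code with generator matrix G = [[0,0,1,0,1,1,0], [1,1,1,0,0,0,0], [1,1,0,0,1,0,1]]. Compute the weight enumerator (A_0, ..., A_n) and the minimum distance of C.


Weight distribution: A_0 = 1, A_2 = 1, A_3 = 3, A_4 = 2, A_5 = 1. Minimum distance d = 2.

Enumerate all 2^3 = 8 messages m ∈ F_2^3.
For each, compute codeword c = mG in F_2^7, then tally its weight.
  m = 000 → c = 0000000, weight = 0.
  m = 100 → c = 0010110, weight = 3.
  m = 010 → c = 1110000, weight = 3.
  m = 110 → c = 1100110, weight = 4.
  m = 001 → c = 1100101, weight = 4.
  m = 101 → c = 1110011, weight = 5.
  m = 011 → c = 0010101, weight = 3.
  m = 111 → c = 0000011, weight = 2.
Tally weights:
  weight 0: 1 codewords.
  weight 2: 1 codewords.
  weight 3: 3 codewords.
  weight 4: 2 codewords.
  weight 5: 1 codewords.
Minimum distance d = smallest w > 0 with A_w > 0 = 2.
Sanity: Σ A_w = 8 = 2^3 = 8 ✓.


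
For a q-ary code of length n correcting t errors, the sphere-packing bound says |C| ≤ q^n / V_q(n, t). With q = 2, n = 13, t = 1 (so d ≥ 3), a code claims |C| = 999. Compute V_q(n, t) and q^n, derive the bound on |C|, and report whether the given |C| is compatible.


V_q(n, t) = 14, q^n = 8192, Hamming bound = 585, |C| = 999 > bound (violated).

Step 1: Compute V_q(n, t) = Σ_{j=0}^1 C(n, j) (q−1)^j.
  j = 0: C(13,0)·(1)^0 = 1·1 = 1.
  j = 1: C(13,1)·(1)^1 = 13·1 = 13.
  V_q(n, t) = 1 + 13 = 14.
Step 2: q^n = 2^13 = 8192.
Step 3: Hamming bound ⌊q^n / V_q(n,t)⌋ = ⌊8192/14⌋ = 585.
Step 4: Compare |C| = 999 to 585: violated.
The claimed |C| lies above the Hamming bound, so no 2-ary code of length 13 with d ≥ 3 can have 999 codewords.


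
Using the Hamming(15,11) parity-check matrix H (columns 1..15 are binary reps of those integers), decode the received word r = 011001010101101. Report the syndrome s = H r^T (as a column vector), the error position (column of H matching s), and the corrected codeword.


s = (1, 0, 1, 1)^T, error position = 11, corrected codeword c = 011001010111101

Compute s = H r^T mod 2 one row at a time:
  s_1 = 1 + 0 + 1 + 0 + 1 + 1 + 0 + 1 = 5 ≡ 1 (mod 2).
  s_2 = 0 + 0 + 1 + 0 + 1 + 1 + 0 + 1 = 4 ≡ 0 (mod 2).
  s_3 = 1 + 1 + 1 + 0 + 1 + 0 + 0 + 1 = 5 ≡ 1 (mod 2).
  s_4 = 0 + 1 + 0 + 0 + 0 + 0 + 1 + 1 = 3 ≡ 1 (mod 2).
s = (1, 0, 1, 1)^T — this equals column 11 of H (binary 1011), so error is at position 11.
Correct: flip bit 11 of r = 011001010101101 to get c = 011001010111101.


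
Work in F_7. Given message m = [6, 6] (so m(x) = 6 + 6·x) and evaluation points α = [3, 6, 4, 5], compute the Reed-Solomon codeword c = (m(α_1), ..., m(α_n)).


c = [3, 0, 2, 1]

Message polynomial: m(x) = 6 + 6·x (mod 7).
For each evaluation point α_i, compute m(α_i) mod 7:
  α_1 = 3: Horner steps 6 → 3, so m(3) = 3.
  α_2 = 6: Horner steps 6 → 0, so m(6) = 0.
  α_3 = 4: Horner steps 6 → 2, so m(4) = 2.
  α_4 = 5: Horner steps 6 → 1, so m(5) = 1.
Codeword c = [3, 0, 2, 1] ∈ F_7^4.


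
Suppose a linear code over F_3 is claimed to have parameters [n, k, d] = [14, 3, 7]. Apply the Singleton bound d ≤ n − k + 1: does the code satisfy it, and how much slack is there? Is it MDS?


Singleton RHS = n − k + 1 = 12, slack = 5, bound satisfied, not MDS.

Singleton bound: d ≤ n − k + 1.
Here n = 14, k = 3, so n − k + 1 = 12.
Given d = 7, check d ≤ 12: YES.
Slack = (n − k + 1) − d = 5.
The code is NOT MDS (slack = 5 > 0).
Description: the claimed parameters are [14, 3, 7]_3; such a code would be non-MDS.


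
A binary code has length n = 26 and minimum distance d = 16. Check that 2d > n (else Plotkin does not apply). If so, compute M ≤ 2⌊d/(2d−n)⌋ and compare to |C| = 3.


Plotkin bound M ≤ 4; given |C| = 3 ≤ bound (satisfied).

Check applicability: 2d = 32, n = 26.
2d − n = 6 > 0, so Plotkin applies.
Compute d/(2d−n) = 16/6 ≈ 2.6667.
⌊d/(2d−n)⌋ = 2.
Plotkin bound: M ≤ 2·2 = 4.
Given |C| = 3, check: satisfied.
This |C| is below the Plotkin bound.


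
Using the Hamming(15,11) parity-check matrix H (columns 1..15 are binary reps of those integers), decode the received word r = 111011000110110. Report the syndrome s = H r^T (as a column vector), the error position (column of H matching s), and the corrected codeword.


s = (0, 0, 0, 1)^T, error position = 1, corrected codeword c = 011011000110110

Compute s = H r^T mod 2 one row at a time:
  s_1 = 0 + 0 + 1 + 1 + 0 + 1 + 1 + 0 = 4 ≡ 0 (mod 2).
  s_2 = 0 + 1 + 1 + 0 + 0 + 1 + 1 + 0 = 4 ≡ 0 (mod 2).
  s_3 = 1 + 1 + 1 + 0 + 1 + 1 + 1 + 0 = 6 ≡ 0 (mod 2).
  s_4 = 1 + 1 + 1 + 0 + 0 + 1 + 1 + 0 = 5 ≡ 1 (mod 2).
s = (0, 0, 0, 1)^T — this equals column 1 of H (binary 0001), so error is at position 1.
Correct: flip bit 1 of r = 111011000110110 to get c = 011011000110110.
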